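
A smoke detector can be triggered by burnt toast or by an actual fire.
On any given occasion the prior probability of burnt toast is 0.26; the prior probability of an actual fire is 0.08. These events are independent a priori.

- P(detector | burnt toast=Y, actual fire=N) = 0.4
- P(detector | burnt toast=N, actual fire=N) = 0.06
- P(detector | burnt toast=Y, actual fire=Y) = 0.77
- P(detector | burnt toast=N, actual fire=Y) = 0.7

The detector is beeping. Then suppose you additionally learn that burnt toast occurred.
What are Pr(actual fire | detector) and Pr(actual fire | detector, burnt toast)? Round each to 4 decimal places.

P(detector) = 0.06×0.74×0.92 + 0.7×0.74×0.08 + 0.4×0.26×0.92 + 0.77×0.26×0.08 = 0.040848 + 0.041440 + 0.095680 + 0.016016 = 0.193984
The actual fire-present share is 0.041440 + 0.016016 = 0.057456.
Hence the posterior is 0.057456/0.193984 ≈ 0.2962.

Now condition on the additional information:
Enumerate both values of actual fire and weight by the priors:
  P(detector | burnt toast) = 0.4×0.92 + 0.77×0.08
        = 0.368000 + 0.061600 = 0.429600
Configurations with actual fire contribute 0.061600, so
  P(actual fire | detector, burnt toast) = 0.061600 / 0.429600 ≈ 0.1434
This is intercausal reasoning (explaining away): once burnt toast accounts for the detector, actual fire becomes less likely.

Pr(actual fire | detector) ≈ 0.2962; Pr(actual fire | detector, burnt toast) ≈ 0.1434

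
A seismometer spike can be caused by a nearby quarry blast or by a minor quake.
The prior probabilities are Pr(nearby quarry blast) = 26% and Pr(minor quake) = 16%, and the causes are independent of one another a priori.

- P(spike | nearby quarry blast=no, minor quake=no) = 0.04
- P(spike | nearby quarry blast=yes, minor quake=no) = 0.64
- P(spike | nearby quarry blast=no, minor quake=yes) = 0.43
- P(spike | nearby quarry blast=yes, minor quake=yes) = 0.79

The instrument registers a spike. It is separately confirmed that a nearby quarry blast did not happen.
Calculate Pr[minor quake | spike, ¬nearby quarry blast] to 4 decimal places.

Pr[minor quake | spike, ¬nearby quarry blast] ≈ 0.6719

P(spike | ¬nearby quarry blast) = 0.04·0.84 + 0.43·0.16 = 0.033600 + 0.068800 = 0.102400
Of this, 0.068800 comes from 0.43·0.16 (the minor quake=true cases).
So P(minor quake | spike, ¬nearby quarry blast) = 0.068800/0.102400 ≈ 0.6719.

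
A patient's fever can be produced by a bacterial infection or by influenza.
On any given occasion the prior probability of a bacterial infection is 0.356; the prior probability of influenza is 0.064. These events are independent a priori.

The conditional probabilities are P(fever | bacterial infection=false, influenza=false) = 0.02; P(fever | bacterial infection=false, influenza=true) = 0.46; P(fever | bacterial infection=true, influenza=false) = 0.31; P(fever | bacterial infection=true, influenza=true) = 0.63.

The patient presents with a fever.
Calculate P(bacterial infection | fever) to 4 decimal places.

Enumerate the 4 (bacterial infection, influenza) configurations and weight by the priors:
  P(fever) = 0.02*0.644*0.936 + 0.46*0.644*0.064 + 0.31*0.356*0.936 + 0.63*0.356*0.064
        = 0.012056 + 0.018959 + 0.103297 + 0.014354 = 0.148666
Configurations with bacterial infection contribute 0.117651, so
  P(bacterial infection | fever) = 0.117651 / 0.148666 ≈ 0.7914

P(bacterial infection | fever) ≈ 0.7914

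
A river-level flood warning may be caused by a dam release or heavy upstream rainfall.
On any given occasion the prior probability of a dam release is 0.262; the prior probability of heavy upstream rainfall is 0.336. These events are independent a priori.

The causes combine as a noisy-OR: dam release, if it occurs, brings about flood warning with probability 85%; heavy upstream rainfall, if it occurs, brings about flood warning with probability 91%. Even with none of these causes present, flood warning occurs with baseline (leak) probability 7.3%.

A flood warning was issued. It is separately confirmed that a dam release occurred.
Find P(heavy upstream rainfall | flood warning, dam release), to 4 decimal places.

P(heavy upstream rainfall | flood warning, dam release) ≈ 0.3672

Under noisy-OR, P(flood warning | causes) = 1 − (1−0.073)·∏(1−qᵢ) over the active causes.
Numerator (weight on configurations with heavy upstream rainfall): 0.987486*0.336 = 0.331795
Denominator P(flood warning | dam release): 0.86095*0.664 + 0.987486*0.336 = 0.903466
P(heavy upstream rainfall | flood warning, dam release) = 0.331795/0.903466 ≈ 0.3672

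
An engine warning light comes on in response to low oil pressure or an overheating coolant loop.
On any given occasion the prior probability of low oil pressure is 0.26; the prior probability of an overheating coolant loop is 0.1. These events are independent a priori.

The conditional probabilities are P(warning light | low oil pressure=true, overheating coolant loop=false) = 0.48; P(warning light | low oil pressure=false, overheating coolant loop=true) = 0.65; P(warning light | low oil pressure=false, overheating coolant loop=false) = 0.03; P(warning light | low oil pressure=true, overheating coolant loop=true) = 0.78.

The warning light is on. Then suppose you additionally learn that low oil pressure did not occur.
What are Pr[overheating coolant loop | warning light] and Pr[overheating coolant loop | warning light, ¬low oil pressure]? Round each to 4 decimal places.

Sum P(warning light|·) weighted by the priors over the 4 (low oil pressure, overheating coolant loop) configurations:
  P(warning light) = 0.03×0.74×0.9 + 0.65×0.74×0.1 + 0.48×0.26×0.9 + 0.78×0.26×0.1
        = 0.019980 + 0.048100 + 0.112320 + 0.020280 = 0.200680
Keeping only the overheating coolant loop-present terms gives 0.068380, so
  P(overheating coolant loop | warning light) = 0.068380 / 0.200680 ≈ 0.3407

Now condition on the additional information:
P(warning light | ¬low oil pressure) = 0.03×0.9 + 0.65×0.1 = 0.027000 + 0.065000 = 0.092000
Of this, 0.065000 comes from 0.65×0.1 (the overheating coolant loop=true cases).
Hence the posterior is 0.065000/0.092000 ≈ 0.7065.

Pr[overheating coolant loop | warning light] ≈ 0.3407; Pr[overheating coolant loop | warning light, ¬low oil pressure] ≈ 0.7065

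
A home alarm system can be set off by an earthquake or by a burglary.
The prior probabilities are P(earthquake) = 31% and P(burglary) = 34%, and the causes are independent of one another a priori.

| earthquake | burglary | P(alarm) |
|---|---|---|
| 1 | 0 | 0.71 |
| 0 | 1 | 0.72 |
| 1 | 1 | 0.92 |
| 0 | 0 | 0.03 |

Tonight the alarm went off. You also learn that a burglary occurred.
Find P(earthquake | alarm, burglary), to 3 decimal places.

Enumerate both values of earthquake and weight by the priors:
  P(alarm | burglary) = 0.72×0.69 + 0.92×0.31
        = 0.496800 + 0.285200 = 0.782000
The terms with earthquake present sum to 0.285200, so
  P(earthquake | alarm, burglary) = 0.285200 / 0.782000 ≈ 0.365

P(earthquake | alarm, burglary) ≈ 0.365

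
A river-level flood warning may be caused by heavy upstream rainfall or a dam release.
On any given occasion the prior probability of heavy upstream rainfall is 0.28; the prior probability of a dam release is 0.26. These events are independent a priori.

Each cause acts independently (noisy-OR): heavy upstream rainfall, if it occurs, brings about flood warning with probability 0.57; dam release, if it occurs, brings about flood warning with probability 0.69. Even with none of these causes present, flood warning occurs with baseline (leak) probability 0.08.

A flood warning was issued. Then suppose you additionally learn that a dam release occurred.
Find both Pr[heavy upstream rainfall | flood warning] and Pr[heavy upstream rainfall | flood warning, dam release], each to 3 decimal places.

Under noisy-OR, P(flood warning | causes) = 1 − (1−0.08)·∏(1−qᵢ) over the active causes.
Enumerate the 4 (heavy upstream rainfall, dam release) configurations and weight by the priors:
  P(flood warning) = 0.08·0.72·0.74 + 0.7148·0.72·0.26 + 0.6044·0.28·0.74 + 0.877364·0.28·0.26
        = 0.042624 + 0.133811 + 0.125232 + 0.063872 = 0.365539
The terms with heavy upstream rainfall present sum to 0.189104, so
  P(heavy upstream rainfall | flood warning) = 0.189104 / 0.365539 ≈ 0.517

Now condition on the additional information:
Enumerate both values of heavy upstream rainfall and weight by the priors:
  P(flood warning | dam release) = 0.7148*0.72 + 0.877364*0.28
        = 0.514656 + 0.245662 = 0.760318
Configurations with heavy upstream rainfall contribute 0.245662, so
  P(heavy upstream rainfall | flood warning, dam release) = 0.245662 / 0.760318 ≈ 0.323
Conditioning on dam release lowers the posterior on heavy upstream rainfall: the classic explaining-away effect in a common-effect structure.

Pr[heavy upstream rainfall | flood warning] ≈ 0.517; Pr[heavy upstream rainfall | flood warning, dam release] ≈ 0.323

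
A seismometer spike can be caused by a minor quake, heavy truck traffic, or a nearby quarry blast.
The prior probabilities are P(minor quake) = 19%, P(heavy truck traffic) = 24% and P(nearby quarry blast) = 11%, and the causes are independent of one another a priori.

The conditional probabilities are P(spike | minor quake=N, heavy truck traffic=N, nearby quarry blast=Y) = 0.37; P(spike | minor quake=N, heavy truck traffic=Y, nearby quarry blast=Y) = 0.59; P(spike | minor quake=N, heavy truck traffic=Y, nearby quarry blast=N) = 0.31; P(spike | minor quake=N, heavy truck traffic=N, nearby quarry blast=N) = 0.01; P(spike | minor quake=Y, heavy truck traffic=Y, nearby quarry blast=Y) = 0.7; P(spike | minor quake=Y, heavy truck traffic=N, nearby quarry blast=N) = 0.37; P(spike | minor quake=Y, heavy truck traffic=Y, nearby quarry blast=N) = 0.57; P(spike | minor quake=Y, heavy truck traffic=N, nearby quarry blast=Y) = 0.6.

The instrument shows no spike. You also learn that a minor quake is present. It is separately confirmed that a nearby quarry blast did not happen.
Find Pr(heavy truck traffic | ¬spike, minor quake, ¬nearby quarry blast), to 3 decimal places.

Pr(heavy truck traffic | ¬spike, minor quake, ¬nearby quarry blast) ≈ 0.177

For the numerator, keep only heavy truck traffic=true terms: 0.43*0.24 = 0.103200
The normalizing constant is 0.63*0.76 + 0.43*0.24 = 0.582000
Posterior = 0.103200 / 0.582000 ≈ 0.177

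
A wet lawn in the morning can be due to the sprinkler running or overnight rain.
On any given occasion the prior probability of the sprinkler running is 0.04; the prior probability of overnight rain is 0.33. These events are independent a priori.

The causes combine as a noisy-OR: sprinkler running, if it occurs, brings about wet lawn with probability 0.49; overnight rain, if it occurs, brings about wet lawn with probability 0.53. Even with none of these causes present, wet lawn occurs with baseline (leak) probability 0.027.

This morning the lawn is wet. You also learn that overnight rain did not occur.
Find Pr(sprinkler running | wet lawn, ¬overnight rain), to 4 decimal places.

Under noisy-OR, P(wet lawn | causes) = 1 − (1−0.027)·∏(1−qᵢ) over the active causes.
Sum P(wet lawn|·) weighted by the priors over both values of sprinkler running:
  P(wet lawn | ¬overnight rain) = 0.027·0.96 + 0.50377·0.04
        = 0.025920 + 0.020151 = 0.046071
The terms with sprinkler running present sum to 0.020151, so
  P(sprinkler running | wet lawn, ¬overnight rain) = 0.020151 / 0.046071 ≈ 0.4374

Pr(sprinkler running | wet lawn, ¬overnight rain) ≈ 0.4374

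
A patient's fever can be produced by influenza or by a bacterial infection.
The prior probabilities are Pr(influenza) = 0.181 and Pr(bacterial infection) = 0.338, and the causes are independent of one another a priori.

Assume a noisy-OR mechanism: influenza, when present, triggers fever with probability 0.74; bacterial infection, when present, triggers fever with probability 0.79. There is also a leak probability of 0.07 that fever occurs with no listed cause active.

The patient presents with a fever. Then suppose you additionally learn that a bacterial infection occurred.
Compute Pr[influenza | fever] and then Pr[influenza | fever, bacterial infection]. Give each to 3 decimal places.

Under noisy-OR, P(fever | causes) = 1 − (1−0.07)·∏(1−qᵢ) over the active causes.
Enumerate the 4 (influenza, bacterial infection) configurations and weight by the priors:
  P(fever) = 0.07×0.819×0.662 + 0.8047×0.819×0.338 + 0.7582×0.181×0.662 + 0.949222×0.181×0.338
        = 0.037952 + 0.222759 + 0.090849 + 0.058072 = 0.409632
Configurations with influenza contribute 0.148921, so
  P(influenza | fever) = 0.148921 / 0.409632 ≈ 0.364

Now also conditioning on bacterial infection=true:
By total probability over both values of influenza:
  P(fever | bacterial infection) = 0.8047·0.819 + 0.949222·0.181
        = 0.659049 + 0.171809 = 0.830858
Keeping only the influenza-present terms gives 0.171809, so
  P(influenza | fever, bacterial infection) = 0.171809 / 0.830858 ≈ 0.207

Pr[influenza | fever] ≈ 0.364; Pr[influenza | fever, bacterial infection] ≈ 0.207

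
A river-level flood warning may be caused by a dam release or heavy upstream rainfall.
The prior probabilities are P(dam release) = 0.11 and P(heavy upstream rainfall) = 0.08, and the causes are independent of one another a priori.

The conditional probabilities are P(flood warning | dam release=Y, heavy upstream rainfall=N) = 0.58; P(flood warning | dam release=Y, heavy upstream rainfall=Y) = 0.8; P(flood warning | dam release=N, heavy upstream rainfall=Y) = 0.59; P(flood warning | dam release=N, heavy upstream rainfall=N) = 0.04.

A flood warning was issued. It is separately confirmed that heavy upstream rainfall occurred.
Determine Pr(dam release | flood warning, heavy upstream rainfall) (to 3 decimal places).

Pr(dam release | flood warning, heavy upstream rainfall) ≈ 0.144

For the numerator, keep only dam release=true terms: 0.8*0.11 = 0.088000
Normalizer over all consistent configurations: 0.59*0.89 + 0.8*0.11 = 0.613100
P(dam release | flood warning, heavy upstream rainfall) = 0.088000/0.613100 ≈ 0.144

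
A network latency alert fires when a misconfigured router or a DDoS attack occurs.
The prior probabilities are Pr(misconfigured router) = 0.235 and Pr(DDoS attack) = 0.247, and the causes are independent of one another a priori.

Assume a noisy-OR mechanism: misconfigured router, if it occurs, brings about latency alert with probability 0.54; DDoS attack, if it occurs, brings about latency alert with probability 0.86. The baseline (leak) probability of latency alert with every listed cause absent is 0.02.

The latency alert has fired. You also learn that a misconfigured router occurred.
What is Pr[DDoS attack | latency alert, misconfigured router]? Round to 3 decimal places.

Pr[DDoS attack | latency alert, misconfigured router] ≈ 0.359

Under noisy-OR, P(latency alert | causes) = 1 − (1−0.02)·∏(1−qᵢ) over the active causes.
Numerator (weight on configurations with DDoS attack): 0.936888·0.247 = 0.231411
Normalizer over all consistent configurations: 0.5492·0.753 + 0.936888·0.247 = 0.644959
Posterior = 0.231411 / 0.644959 ≈ 0.359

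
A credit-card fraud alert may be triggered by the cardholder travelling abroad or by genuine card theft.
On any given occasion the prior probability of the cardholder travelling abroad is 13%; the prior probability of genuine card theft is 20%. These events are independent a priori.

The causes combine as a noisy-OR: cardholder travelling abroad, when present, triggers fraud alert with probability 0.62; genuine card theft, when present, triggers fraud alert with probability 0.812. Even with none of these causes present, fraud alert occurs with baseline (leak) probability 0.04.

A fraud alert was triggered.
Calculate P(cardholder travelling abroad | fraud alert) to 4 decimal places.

P(cardholder travelling abroad | fraud alert) ≈ 0.3463

Under noisy-OR, P(fraud alert | causes) = 1 − (1−0.04)·∏(1−qᵢ) over the active causes.
Sum P(fraud alert|·) weighted by the priors over the 4 (cardholder travelling abroad, genuine card theft) configurations:
  P(fraud alert) = 0.04×0.87×0.8 + 0.81952×0.87×0.2 + 0.6352×0.13×0.8 + 0.931418×0.13×0.2
        = 0.027840 + 0.142596 + 0.066061 + 0.024217 = 0.260714
Keeping only the cardholder travelling abroad-present terms gives 0.090278, so
  P(cardholder travelling abroad | fraud alert) = 0.090278 / 0.260714 ≈ 0.3463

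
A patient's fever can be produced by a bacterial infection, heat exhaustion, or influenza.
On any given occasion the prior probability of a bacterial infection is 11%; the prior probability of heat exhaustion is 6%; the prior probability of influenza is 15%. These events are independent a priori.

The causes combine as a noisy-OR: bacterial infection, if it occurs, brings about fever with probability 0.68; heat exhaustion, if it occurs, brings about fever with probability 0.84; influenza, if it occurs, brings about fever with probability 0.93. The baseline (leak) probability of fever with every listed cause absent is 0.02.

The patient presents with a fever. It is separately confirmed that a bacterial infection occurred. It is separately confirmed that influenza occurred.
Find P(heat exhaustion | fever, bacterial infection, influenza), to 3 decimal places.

P(heat exhaustion | fever, bacterial infection, influenza) ≈ 0.061

Under noisy-OR, P(fever | causes) = 1 − (1−0.02)·∏(1−qᵢ) over the active causes.
Numerator (weight on configurations with heat exhaustion): 0.996488*0.06 = 0.059789
The normalizing constant is 0.978048*0.94 + 0.996488*0.06 = 0.979154
Posterior = 0.059789 / 0.979154 ≈ 0.061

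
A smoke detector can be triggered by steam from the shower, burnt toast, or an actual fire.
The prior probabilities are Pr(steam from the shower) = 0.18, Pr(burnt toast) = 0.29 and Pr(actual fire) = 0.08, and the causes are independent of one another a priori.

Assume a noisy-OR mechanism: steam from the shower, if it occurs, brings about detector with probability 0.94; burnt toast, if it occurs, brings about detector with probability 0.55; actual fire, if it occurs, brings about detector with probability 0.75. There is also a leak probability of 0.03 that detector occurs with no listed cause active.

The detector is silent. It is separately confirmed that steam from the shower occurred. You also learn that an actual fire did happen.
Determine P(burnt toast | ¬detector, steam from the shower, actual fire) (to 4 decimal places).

Under noisy-OR, P(detector | causes) = 1 − (1−0.03)·∏(1−qᵢ) over the active causes.
Enumerate both values of burnt toast and weight by the priors:
  P(¬detector | steam from the shower, actual fire) = 0.01455·0.71 + 0.006548·0.29
        = 0.010330 + 0.001899 = 0.012229
Configurations with burnt toast contribute 0.001899, so
  P(burnt toast | ¬detector, steam from the shower, actual fire) = 0.001899 / 0.012229 ≈ 0.1553

P(burnt toast | ¬detector, steam from the shower, actual fire) ≈ 0.1553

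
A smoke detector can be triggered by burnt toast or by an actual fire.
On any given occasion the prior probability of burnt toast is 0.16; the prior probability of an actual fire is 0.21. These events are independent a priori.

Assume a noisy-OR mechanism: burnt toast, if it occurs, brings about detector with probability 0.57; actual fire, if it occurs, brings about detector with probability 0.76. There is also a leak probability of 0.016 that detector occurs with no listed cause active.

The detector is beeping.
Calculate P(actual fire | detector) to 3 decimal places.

P(actual fire | detector) ≈ 0.664

Under noisy-OR, P(detector | causes) = 1 − (1−0.016)·∏(1−qᵢ) over the active causes.
Enumerate the 4 (burnt toast, actual fire) configurations and weight by the priors:
  P(detector) = 0.016×0.84×0.79 + 0.76384×0.84×0.21 + 0.57688×0.16×0.79 + 0.898451×0.16×0.21
        = 0.010618 + 0.134741 + 0.072918 + 0.030188 = 0.248465
Keeping only the actual fire-present terms gives 0.164929, so
  P(actual fire | detector) = 0.164929 / 0.248465 ≈ 0.664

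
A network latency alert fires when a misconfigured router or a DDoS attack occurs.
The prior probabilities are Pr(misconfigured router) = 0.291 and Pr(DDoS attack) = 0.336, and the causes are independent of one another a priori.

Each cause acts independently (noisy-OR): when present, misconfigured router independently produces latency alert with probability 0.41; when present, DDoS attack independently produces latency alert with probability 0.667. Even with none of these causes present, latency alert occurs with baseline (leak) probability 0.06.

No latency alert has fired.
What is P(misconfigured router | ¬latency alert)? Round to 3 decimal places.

P(misconfigured router | ¬latency alert) ≈ 0.195

Under noisy-OR, P(latency alert | causes) = 1 − (1−0.06)·∏(1−qᵢ) over the active causes.
P(¬latency alert) = 0.94*0.709*0.664 + 0.31302*0.709*0.336 + 0.5546*0.291*0.664 + 0.184682*0.291*0.336 = 0.442529 + 0.074569 + 0.107162 + 0.018057 = 0.642317
Restricting to configurations with misconfigured router present: 0.107162 + 0.018057 = 0.125219.
Hence the posterior is 0.125219/0.642317 ≈ 0.195.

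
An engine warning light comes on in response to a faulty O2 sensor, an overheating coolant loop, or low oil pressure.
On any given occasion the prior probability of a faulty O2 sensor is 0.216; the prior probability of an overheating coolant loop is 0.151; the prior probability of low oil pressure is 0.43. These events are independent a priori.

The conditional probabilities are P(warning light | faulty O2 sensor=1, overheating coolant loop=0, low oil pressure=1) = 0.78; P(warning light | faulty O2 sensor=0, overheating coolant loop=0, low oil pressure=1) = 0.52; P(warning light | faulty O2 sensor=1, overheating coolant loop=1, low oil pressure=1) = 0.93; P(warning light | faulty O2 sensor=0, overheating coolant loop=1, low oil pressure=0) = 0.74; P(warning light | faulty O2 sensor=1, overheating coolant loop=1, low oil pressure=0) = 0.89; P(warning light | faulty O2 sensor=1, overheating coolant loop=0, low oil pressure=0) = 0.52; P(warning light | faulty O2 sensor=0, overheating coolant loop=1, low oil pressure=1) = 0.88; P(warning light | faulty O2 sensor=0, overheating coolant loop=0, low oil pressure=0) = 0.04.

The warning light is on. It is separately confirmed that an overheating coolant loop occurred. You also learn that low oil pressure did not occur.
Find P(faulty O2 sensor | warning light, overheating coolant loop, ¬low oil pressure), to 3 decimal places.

P(faulty O2 sensor | warning light, overheating coolant loop, ¬low oil pressure) ≈ 0.249

P(warning light | overheating coolant loop, ¬low oil pressure) = 0.74×0.784 + 0.89×0.216 = 0.580160 + 0.192240 = 0.772400
The faulty O2 sensor-present share is 0.89×0.216 = 0.192240.
Hence the posterior is 0.192240/0.772400 ≈ 0.249.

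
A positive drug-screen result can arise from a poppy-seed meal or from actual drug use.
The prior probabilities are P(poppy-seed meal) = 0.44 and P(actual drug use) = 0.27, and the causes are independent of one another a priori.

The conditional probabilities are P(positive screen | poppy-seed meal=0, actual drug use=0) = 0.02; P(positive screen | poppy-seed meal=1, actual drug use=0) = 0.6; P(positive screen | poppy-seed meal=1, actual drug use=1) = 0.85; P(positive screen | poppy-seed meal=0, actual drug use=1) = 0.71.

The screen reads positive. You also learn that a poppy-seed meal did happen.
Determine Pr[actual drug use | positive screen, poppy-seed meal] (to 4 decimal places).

P(positive screen | poppy-seed meal) = 0.6×0.73 + 0.85×0.27 = 0.438000 + 0.229500 = 0.667500
Of this, 0.229500 comes from 0.85×0.27 (the actual drug use=true cases).
P(actual drug use | positive screen, poppy-seed meal) = 0.229500 / 0.667500 ≈ 0.3438

Pr[actual drug use | positive screen, poppy-seed meal] ≈ 0.3438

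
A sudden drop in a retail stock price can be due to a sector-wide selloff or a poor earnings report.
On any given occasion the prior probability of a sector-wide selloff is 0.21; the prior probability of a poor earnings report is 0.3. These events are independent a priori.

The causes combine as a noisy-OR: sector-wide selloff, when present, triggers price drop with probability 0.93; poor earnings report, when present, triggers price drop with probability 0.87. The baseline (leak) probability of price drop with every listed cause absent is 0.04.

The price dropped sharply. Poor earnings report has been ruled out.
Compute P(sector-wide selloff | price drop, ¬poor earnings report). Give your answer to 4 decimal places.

Under noisy-OR, P(price drop | causes) = 1 − (1−0.04)·∏(1−qᵢ) over the active causes.
Sum P(price drop|·) weighted by the priors over both values of sector-wide selloff:
  P(price drop | ¬poor earnings report) = 0.04*0.79 + 0.9328*0.21
        = 0.031600 + 0.195888 = 0.227488
Configurations with sector-wide selloff contribute 0.195888, so
  P(sector-wide selloff | price drop, ¬poor earnings report) = 0.195888 / 0.227488 ≈ 0.8611

P(sector-wide selloff | price drop, ¬poor earnings report) ≈ 0.8611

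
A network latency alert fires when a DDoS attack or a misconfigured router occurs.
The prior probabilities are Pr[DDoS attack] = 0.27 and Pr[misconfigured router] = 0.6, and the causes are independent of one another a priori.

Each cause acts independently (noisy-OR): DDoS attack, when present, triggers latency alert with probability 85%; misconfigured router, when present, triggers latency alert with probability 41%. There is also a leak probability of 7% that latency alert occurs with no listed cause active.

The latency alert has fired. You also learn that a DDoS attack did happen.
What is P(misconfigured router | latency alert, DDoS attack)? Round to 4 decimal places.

Under noisy-OR, P(latency alert | causes) = 1 − (1−0.07)·∏(1−qᵢ) over the active causes.
P(latency alert | DDoS attack) = 0.8605×0.4 + 0.917695×0.6 = 0.344200 + 0.550617 = 0.894817
Of this, 0.550617 comes from 0.917695×0.6 (the misconfigured router=true cases).
So P(misconfigured router | latency alert, DDoS attack) = 0.550617/0.894817 ≈ 0.6153.

P(misconfigured router | latency alert, DDoS attack) ≈ 0.6153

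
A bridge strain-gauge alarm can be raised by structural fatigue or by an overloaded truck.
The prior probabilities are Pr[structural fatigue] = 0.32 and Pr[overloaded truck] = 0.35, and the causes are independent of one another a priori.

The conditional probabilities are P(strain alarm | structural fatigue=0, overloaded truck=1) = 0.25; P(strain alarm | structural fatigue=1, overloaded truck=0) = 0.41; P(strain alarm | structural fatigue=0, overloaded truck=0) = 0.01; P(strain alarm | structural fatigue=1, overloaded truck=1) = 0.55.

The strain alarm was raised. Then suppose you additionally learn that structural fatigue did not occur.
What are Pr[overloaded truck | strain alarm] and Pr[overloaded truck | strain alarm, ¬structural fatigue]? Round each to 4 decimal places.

Pr[overloaded truck | strain alarm] ≈ 0.5745; Pr[overloaded truck | strain alarm, ¬structural fatigue] ≈ 0.9309

Enumerate the 4 (structural fatigue, overloaded truck) configurations and weight by the priors:
  P(strain alarm) = 0.01×0.68×0.65 + 0.25×0.68×0.35 + 0.41×0.32×0.65 + 0.55×0.32×0.35
        = 0.004420 + 0.059500 + 0.085280 + 0.061600 = 0.210800
Keeping only the overloaded truck-present terms gives 0.121100, so
  P(overloaded truck | strain alarm) = 0.121100 / 0.210800 ≈ 0.5745

Now also conditioning on structural fatigue≠true:
Weight on overloaded truck=true, given the evidence: 0.25·0.35 = 0.087500
Normalizer over all consistent configurations: 0.01·0.65 + 0.25·0.35 = 0.094000
P(overloaded truck | strain alarm, ¬structural fatigue) = 0.087500/0.094000 ≈ 0.9309
With structural fatigue excluded, overloaded truck must carry more of the explanatory weight for the strain alarm.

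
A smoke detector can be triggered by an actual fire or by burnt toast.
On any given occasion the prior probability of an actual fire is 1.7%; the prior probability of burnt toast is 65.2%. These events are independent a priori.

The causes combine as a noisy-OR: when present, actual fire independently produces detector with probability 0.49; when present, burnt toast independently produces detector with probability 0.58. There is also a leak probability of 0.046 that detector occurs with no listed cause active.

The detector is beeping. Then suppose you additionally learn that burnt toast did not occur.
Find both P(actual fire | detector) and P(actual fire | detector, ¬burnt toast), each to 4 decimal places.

Under noisy-OR, P(detector | causes) = 1 − (1−0.046)·∏(1−qᵢ) over the active causes.
Numerator (weight on configurations with actual fire): 0.003038 + 0.008819 = 0.011857
Normalizer over all consistent configurations: 0.046*0.983*0.348 + 0.59932*0.983*0.652 + 0.51346*0.017*0.348 + 0.795653*0.017*0.652 = 0.411707
Posterior = 0.011857 / 0.411707 ≈ 0.0288

With the extra evidence:
Enumerate both values of actual fire and weight by the priors:
  P(detector | ¬burnt toast) = 0.046×0.983 + 0.51346×0.017
        = 0.045218 + 0.008729 = 0.053947
The terms with actual fire present sum to 0.008729, so
  P(actual fire | detector, ¬burnt toast) = 0.008729 / 0.053947 ≈ 0.1618

P(actual fire | detector) ≈ 0.0288; P(actual fire | detector, ¬burnt toast) ≈ 0.1618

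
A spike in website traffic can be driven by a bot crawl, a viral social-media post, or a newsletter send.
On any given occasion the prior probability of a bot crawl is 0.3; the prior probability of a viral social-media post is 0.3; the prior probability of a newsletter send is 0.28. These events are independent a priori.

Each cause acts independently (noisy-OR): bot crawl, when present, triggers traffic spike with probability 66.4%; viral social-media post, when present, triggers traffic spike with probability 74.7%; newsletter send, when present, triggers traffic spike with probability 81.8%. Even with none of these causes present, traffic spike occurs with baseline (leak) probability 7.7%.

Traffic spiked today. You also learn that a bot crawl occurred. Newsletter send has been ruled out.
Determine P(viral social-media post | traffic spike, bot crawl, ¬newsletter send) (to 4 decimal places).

Under noisy-OR, P(traffic spike | causes) = 1 − (1−0.077)·∏(1−qᵢ) over the active causes.
P(traffic spike | bot crawl, ¬newsletter send) = 0.689872*0.7 + 0.921538*0.3 = 0.482910 + 0.276461 = 0.759371
The viral social-media post-present share is 0.921538*0.3 = 0.276461.
P(viral social-media post | traffic spike, bot crawl, ¬newsletter send) = 0.276461 / 0.759371 ≈ 0.3641

P(viral social-media post | traffic spike, bot crawl, ¬newsletter send) ≈ 0.3641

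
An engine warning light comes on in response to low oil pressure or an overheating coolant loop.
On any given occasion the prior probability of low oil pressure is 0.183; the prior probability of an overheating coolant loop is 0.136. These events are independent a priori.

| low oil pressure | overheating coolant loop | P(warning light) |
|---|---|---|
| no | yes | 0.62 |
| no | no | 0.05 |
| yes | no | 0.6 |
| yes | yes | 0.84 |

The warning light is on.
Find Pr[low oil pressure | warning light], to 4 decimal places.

Numerator (weight on configurations with low oil pressure): 0.094867 + 0.020906 = 0.115773
Denominator P(warning light): 0.05·0.817·0.864 + 0.62·0.817·0.136 + 0.6·0.183·0.864 + 0.84·0.183·0.136 = 0.219956
Posterior = 0.115773 / 0.219956 ≈ 0.5263

Pr[low oil pressure | warning light] ≈ 0.5263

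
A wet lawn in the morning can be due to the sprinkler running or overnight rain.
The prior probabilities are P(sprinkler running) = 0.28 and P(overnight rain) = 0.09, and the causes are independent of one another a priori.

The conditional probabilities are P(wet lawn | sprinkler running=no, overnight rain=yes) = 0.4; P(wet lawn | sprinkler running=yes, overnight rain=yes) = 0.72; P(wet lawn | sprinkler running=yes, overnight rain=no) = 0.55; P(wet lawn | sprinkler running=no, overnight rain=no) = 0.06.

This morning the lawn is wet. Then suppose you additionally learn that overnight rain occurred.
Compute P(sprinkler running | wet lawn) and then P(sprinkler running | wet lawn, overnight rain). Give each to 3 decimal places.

For the numerator, keep only sprinkler running=true terms: 0.140140 + 0.018144 = 0.158284
Normalizer over all consistent configurations: 0.06×0.72×0.91 + 0.4×0.72×0.09 + 0.55×0.28×0.91 + 0.72×0.28×0.09 = 0.223516
Posterior = 0.158284 / 0.223516 ≈ 0.708

With the extra evidence:
P(wet lawn | overnight rain) = 0.4×0.72 + 0.72×0.28 = 0.288000 + 0.201600 = 0.489600
Of this, 0.201600 comes from 0.72×0.28 (the sprinkler running=true cases).
Hence the posterior is 0.201600/0.489600 ≈ 0.412.
Conditioning on overnight rain lowers the posterior on sprinkler running: the classic explaining-away effect in a common-effect structure.

P(sprinkler running | wet lawn) ≈ 0.708; P(sprinkler running | wet lawn, overnight rain) ≈ 0.412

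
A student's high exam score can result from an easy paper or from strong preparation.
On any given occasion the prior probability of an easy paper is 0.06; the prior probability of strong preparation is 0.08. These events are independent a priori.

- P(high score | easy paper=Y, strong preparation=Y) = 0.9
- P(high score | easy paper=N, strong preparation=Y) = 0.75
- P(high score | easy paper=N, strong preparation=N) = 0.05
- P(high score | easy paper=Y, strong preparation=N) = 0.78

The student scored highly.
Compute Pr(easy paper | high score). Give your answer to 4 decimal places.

Weight on easy paper=true, given the evidence: 0.043056 + 0.004320 = 0.047376
Normalizer over all consistent configurations: 0.05·0.94·0.92 + 0.75·0.94·0.08 + 0.78·0.06·0.92 + 0.9·0.06·0.08 = 0.147016
Posterior = 0.047376 / 0.147016 ≈ 0.3223

Pr(easy paper | high score) ≈ 0.3223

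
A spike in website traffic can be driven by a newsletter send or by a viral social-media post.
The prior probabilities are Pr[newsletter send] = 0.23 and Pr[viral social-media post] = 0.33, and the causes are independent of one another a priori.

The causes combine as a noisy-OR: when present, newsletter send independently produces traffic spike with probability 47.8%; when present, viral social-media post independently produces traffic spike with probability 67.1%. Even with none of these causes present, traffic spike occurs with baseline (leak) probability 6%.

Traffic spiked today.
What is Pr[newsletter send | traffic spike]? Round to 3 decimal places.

Under noisy-OR, P(traffic spike | causes) = 1 − (1−0.06)·∏(1−qᵢ) over the active causes.
P(traffic spike) = 0.06*0.77*0.67 + 0.69074*0.77*0.33 + 0.50932*0.23*0.67 + 0.838566*0.23*0.33 = 0.030954 + 0.175517 + 0.078486 + 0.063647 = 0.348604
Restricting to configurations with newsletter send present: 0.078486 + 0.063647 = 0.142133.
Hence the posterior is 0.142133/0.348604 ≈ 0.408.

Pr[newsletter send | traffic spike] ≈ 0.408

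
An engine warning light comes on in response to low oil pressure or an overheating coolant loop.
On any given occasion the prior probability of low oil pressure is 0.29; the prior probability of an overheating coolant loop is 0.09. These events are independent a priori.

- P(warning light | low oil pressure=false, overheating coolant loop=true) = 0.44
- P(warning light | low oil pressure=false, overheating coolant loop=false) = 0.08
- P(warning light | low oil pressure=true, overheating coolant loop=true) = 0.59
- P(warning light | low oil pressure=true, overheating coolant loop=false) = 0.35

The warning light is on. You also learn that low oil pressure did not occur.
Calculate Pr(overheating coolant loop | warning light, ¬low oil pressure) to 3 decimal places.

Pr(overheating coolant loop | warning light, ¬low oil pressure) ≈ 0.352

Sum P(warning light|·) weighted by the priors over both values of overheating coolant loop:
  P(warning light | ¬low oil pressure) = 0.08*0.91 + 0.44*0.09
        = 0.072800 + 0.039600 = 0.112400
Keeping only the overheating coolant loop-present terms gives 0.039600, so
  P(overheating coolant loop | warning light, ¬low oil pressure) = 0.039600 / 0.112400 ≈ 0.352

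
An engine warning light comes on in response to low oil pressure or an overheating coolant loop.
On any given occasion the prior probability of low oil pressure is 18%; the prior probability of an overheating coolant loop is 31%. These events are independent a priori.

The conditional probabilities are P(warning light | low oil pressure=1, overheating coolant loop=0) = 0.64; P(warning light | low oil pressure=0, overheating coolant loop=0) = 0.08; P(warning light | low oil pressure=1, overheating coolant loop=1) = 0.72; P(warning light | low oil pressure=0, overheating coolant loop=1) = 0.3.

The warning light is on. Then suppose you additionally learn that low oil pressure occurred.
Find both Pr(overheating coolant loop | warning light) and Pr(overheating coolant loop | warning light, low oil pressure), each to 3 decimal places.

Pr(overheating coolant loop | warning light) ≈ 0.483; Pr(overheating coolant loop | warning light, low oil pressure) ≈ 0.336

Enumerate the 4 (low oil pressure, overheating coolant loop) configurations and weight by the priors:
  P(warning light) = 0.08*0.82*0.69 + 0.3*0.82*0.31 + 0.64*0.18*0.69 + 0.72*0.18*0.31
        = 0.045264 + 0.076260 + 0.079488 + 0.040176 = 0.241188
Configurations with overheating coolant loop contribute 0.116436, so
  P(overheating coolant loop | warning light) = 0.116436 / 0.241188 ≈ 0.483

Now condition on the additional information:
For the numerator, keep only overheating coolant loop=true terms: 0.72*0.31 = 0.223200
Denominator P(warning light | low oil pressure): 0.64*0.69 + 0.72*0.31 = 0.664800
Posterior = 0.223200 / 0.664800 ≈ 0.336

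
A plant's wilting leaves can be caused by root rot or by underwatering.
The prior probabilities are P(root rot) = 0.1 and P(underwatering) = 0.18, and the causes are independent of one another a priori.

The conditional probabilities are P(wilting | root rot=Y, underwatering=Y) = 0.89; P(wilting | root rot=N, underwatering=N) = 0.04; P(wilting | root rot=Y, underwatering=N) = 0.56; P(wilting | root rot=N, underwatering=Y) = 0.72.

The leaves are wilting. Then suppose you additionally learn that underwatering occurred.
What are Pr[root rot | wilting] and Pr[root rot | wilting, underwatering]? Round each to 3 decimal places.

Weight on root rot=true, given the evidence: 0.045920 + 0.016020 = 0.061940
Denominator P(wilting): 0.04*0.9*0.82 + 0.72*0.9*0.18 + 0.56*0.1*0.82 + 0.89*0.1*0.18 = 0.208100
P(root rot | wilting) = 0.061940/0.208100 ≈ 0.298

Now also conditioning on underwatering=true:
By total probability over both values of root rot:
  P(wilting | underwatering) = 0.72×0.9 + 0.89×0.1
        = 0.648000 + 0.089000 = 0.737000
Keeping only the root rot-present terms gives 0.089000, so
  P(root rot | wilting, underwatering) = 0.089000 / 0.737000 ≈ 0.121
This is intercausal reasoning (explaining away): once underwatering accounts for the wilting, root rot becomes less likely.

Pr[root rot | wilting] ≈ 0.298; Pr[root rot | wilting, underwatering] ≈ 0.121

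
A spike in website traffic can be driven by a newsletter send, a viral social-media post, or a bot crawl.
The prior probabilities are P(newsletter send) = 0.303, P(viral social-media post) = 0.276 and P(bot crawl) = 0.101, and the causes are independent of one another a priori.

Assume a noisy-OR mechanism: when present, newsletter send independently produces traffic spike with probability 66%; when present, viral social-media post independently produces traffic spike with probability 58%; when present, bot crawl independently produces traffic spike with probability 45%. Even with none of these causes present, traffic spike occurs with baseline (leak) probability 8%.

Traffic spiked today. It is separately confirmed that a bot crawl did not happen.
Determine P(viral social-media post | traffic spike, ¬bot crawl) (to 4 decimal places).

Under noisy-OR, P(traffic spike | causes) = 1 − (1−0.08)·∏(1−qᵢ) over the active causes.
P(traffic spike | ¬bot crawl) = 0.08·0.697·0.724 + 0.6136·0.697·0.276 + 0.6872·0.303·0.724 + 0.868624·0.303·0.276 = 0.040370 + 0.118039 + 0.150752 + 0.072641 = 0.381802
Restricting to configurations with viral social-media post present: 0.118039 + 0.072641 = 0.190680.
P(viral social-media post | traffic spike, ¬bot crawl) = 0.190680 / 0.381802 ≈ 0.4994

P(viral social-media post | traffic spike, ¬bot crawl) ≈ 0.4994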